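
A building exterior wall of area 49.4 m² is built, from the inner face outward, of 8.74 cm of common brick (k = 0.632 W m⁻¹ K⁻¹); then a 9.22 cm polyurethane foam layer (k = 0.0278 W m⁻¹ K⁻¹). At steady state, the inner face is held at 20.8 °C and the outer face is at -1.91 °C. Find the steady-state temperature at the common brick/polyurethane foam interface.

T = 19.9 °C

Treat each layer as a resistance in series:
  R_common brick = L/(kA) = 0.0874/(0.632·49.4) = 0.002799 K/W
  R_polyurethane foam = L/(kA) = 0.0922/(0.0278·49.4) = 0.06714 K/W
ΣR = 0.002799 + 0.06714 = 0.06994 K/W
Q = ΔT/ΣR = (20.8 °C − -1.91 °C)/0.06994 = 324.7 W
From the inner boundary to the common brick/polyurethane foam interface, ΣR_partial = 0.002799 K/W.
T_interface = T_in − Q·ΣR_partial = 20.8 °C − (324.7)(0.002799) = 19.9 °C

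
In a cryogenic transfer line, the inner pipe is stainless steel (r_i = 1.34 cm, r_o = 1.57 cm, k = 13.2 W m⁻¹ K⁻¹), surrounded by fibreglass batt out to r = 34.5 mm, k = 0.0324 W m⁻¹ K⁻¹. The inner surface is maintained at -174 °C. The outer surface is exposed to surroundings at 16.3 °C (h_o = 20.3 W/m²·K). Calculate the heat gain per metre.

Resistance network (inner→outer):
  R'_stainless steel = ln(0.0157/0.0134)/(2πk) = 0.1584/(2π·13.2) = 0.001910 m·K/W
  R'_fibreglass batt = ln(0.0345/0.0157)/(2πk) = 0.7873/(2π·0.0324) = 3.867 m·K/W
  R'_conv,out = 1/(2πr h) = 1/(2π·0.0345·20.3) = 0.2273 m·K/W
ΣR = 0.001910 + 3.867 + 0.2273 = 4.096 m·K/W
Q' = ΔT/ΣR = (-174 °C − 16.3 °C)/4.096 = -46.5 W/m
(Negative Q' ⇒ heat flows inward; heat gain = 46.5 W/m.)

Q' = 46.5 W/m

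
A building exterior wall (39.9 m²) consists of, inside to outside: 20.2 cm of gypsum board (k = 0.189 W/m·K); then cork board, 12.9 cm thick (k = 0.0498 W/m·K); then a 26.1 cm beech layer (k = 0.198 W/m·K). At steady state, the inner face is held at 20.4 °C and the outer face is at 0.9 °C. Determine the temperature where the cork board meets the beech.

Treat each layer as a resistance in series:
  R_gypsum board = L/(kA) = 0.202/(0.189·39.9) = 0.02679 K/W
  R_cork board = L/(kA) = 0.129/(0.0498·39.9) = 0.06492 K/W
  R_beech = L/(kA) = 0.261/(0.198·39.9) = 0.03304 K/W
ΣR = 0.02679 + 0.06492 + 0.03304 = 0.1247 K/W
Q = ΔT/ΣR = (20.4 °C − 0.9 °C)/0.1247 = 156.4 W
From the inner boundary to the cork board/beech interface, ΣR_partial = 0.09171 K/W.
T_interface = T_in − Q·ΣR_partial = 20.4 °C − (156.4)(0.09171) = 6.06 °C

T = 6.06 °C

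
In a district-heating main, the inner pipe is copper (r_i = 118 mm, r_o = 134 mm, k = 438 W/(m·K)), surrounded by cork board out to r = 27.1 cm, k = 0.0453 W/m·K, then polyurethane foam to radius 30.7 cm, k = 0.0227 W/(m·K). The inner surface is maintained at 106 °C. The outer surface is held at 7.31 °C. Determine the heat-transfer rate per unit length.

Series thermal resistances, inner to outer:
  R'_copper = ln(0.134/0.118)/(2πk) = 0.1272/(2π·438) = 4.620×10^-5 m·K/W
  R'_cork board = ln(0.271/0.134)/(2πk) = 0.7043/(2π·0.0453) = 2.474 m·K/W
  R'_polyurethane foam = ln(0.307/0.271)/(2πk) = 0.1247/(2π·0.0227) = 0.8745 m·K/W
ΣR = 4.620×10^-5 + 2.474 + 0.8745 = 3.349 m·K/W
Q' = ΔT/ΣR = (106 °C − 7.31 °C)/3.349 = 29.5 W/m

Q' = 29.5 W/m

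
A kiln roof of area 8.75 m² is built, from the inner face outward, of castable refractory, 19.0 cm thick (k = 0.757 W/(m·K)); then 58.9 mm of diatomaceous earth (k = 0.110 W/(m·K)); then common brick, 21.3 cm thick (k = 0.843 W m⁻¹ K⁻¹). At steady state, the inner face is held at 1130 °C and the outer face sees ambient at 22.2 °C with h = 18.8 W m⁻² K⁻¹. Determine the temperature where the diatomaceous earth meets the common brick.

T = 332 °C

Treat each layer as a resistance in series:
  R_castable refractory = L/(kA) = 0.190/(0.757·8.75) = 0.02868 K/W
  R_diatomaceous earth = L/(kA) = 0.0589/(0.110·8.75) = 0.06119 K/W
  R_common brick = L/(kA) = 0.213/(0.843·8.75) = 0.02888 K/W
  R_conv,out = 1/(hA) = 1/(18.8·8.75) = 0.006079 K/W
ΣR = 0.02868 + 0.06119 + 0.02888 + 0.006079 = 0.1248 K/W
Q = ΔT/ΣR = (1130 °C − 22.2 °C)/0.1248 = 8877 W
From the inner boundary to the diatomaceous earth/common brick interface, ΣR_partial = 0.08987 K/W.
T_interface = T_in − Q·ΣR_partial = 1130 °C − (8877)(0.08987) = 332 °C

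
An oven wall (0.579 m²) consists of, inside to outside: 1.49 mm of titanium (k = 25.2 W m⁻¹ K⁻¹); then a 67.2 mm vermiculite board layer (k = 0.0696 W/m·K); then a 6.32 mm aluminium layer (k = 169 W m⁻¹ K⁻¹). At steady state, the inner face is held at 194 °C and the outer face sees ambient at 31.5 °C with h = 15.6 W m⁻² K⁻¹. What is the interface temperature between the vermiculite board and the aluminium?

T = 41.6 °C

Treat each layer as a resistance in series:
  R_titanium = L/(kA) = 0.00149/(25.2·0.579) = 1.021×10^-4 K/W
  R_vermiculite board = L/(kA) = 0.0672/(0.0696·0.579) = 1.668 K/W
  R_aluminium = L/(kA) = 0.00632/(169·0.579) = 6.459×10^-5 K/W
  R_conv,out = 1/(hA) = 1/(15.6·0.579) = 0.1107 K/W
ΣR = 1.021×10^-4 + 1.668 + 6.459×10^-5 + 0.1107 = 1.779 K/W
Q = ΔT/ΣR = (194 °C − 31.5 °C)/1.779 = 91.34 W
From the inner boundary to the vermiculite board/aluminium interface, ΣR_partial = 1.668 K/W.
T_interface = T_in − Q·ΣR_partial = 194 °C − (91.34)(1.668) = 41.6 °C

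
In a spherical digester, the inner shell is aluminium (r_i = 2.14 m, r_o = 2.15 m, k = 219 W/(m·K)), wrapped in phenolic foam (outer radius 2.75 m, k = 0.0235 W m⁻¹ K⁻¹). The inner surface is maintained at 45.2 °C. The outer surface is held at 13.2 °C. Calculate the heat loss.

Q = 93.1 W

Resistance network (inner→outer):
  R_aluminium = (1/2.14 − 1/2.15)/(4πk) = 0.002173/(4π·219) = 7.898×10^-7 K/W
  R_phenolic foam = (1/2.15 − 1/2.75)/(4πk) = 0.1015/(4π·0.0235) = 0.3436 K/W
ΣR = 7.898×10^-7 + 0.3436 = 0.3436 K/W
Q = ΔT/ΣR = (45.2 °C − 13.2 °C)/0.3436 = 93.1 W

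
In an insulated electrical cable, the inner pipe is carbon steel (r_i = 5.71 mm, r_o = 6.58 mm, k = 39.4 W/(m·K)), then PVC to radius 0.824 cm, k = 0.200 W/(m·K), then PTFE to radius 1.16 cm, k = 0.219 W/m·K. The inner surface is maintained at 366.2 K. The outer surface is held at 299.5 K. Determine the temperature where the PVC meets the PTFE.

Resistance network (inner→outer):
  R'_carbon steel = ln(0.00658/0.00571)/(2πk) = 0.1418/(2π·39.4) = 5.729×10^-4 m·K/W
  R'_PVC = ln(0.00824/0.00658)/(2πk) = 0.2250/(2π·0.200) = 0.1790 m·K/W
  R'_PTFE = ln(0.0116/0.00824)/(2πk) = 0.3420/(2π·0.219) = 0.2485 m·K/W
ΣR = 5.729×10^-4 + 0.1790 + 0.2485 = 0.4281 m·K/W
Q' = ΔT/ΣR = (366.2 K − 299.5 K)/0.4281 = 155.8 W/m
From the inner boundary to the PVC/PTFE interface, ΣR_partial = 0.1796 m·K/W.
T_interface = T_in − Q'·ΣR_partial = 366.2 K − (155.8)(0.1796) = 338.2 K

T = 338.2 K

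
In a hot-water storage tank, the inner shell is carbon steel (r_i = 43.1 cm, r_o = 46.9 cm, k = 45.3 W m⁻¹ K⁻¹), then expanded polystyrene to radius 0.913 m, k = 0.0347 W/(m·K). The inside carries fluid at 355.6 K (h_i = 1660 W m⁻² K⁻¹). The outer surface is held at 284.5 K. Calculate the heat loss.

Series thermal resistances, inner to outer:
  R_conv,in = 1/(4πr²h) = 1/(4π·0.431²·1660) = 2.581×10^-4 K/W
  R_carbon steel = (1/0.431 − 1/0.469)/(4πk) = 0.1880/(4π·45.3) = 3.302×10^-4 K/W
  R_expanded polystyrene = (1/0.469 − 1/0.913)/(4πk) = 1.037/(4π·0.0347) = 2.378 K/W
ΣR = 2.581×10^-4 + 3.302×10^-4 + 2.378 = 2.379 K/W
Q = ΔT/ΣR = (355.6 K − 284.5 K)/2.379 = 29.9 W

Q = 29.9 W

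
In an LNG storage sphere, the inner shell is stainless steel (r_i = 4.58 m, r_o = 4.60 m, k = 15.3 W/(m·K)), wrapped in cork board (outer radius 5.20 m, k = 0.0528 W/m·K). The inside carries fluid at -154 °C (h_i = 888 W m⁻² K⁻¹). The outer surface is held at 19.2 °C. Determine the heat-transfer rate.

Q = 4580 W

Resistance network (inner→outer):
  R_conv,in = 1/(4πr²h) = 1/(4π·4.58²·888) = 4.272×10^-6 K/W
  R_stainless steel = (1/4.58 − 1/4.60)/(4πk) = 9.493×10^-4/(4π·15.3) = 4.937×10^-6 K/W
  R_cork board = (1/4.60 − 1/5.20)/(4πk) = 0.02508/(4π·0.0528) = 0.03780 K/W
ΣR = 4.272×10^-6 + 4.937×10^-6 + 0.03780 = 0.03781 K/W
Q = ΔT/ΣR = (-154 °C − 19.2 °C)/0.03781 = -4580 W
(Negative Q ⇒ heat flows inward; heat gain = 4580 W.)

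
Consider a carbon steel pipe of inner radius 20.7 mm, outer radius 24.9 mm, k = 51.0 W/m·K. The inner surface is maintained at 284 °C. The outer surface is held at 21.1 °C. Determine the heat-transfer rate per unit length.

Q' = 2πk·ΔT/ln(r₂/r₁) = 2π × 51.0 × 262.9 / ln(0.0249/0.0207) = 4.56×10^5 W/m

Q' = 4.56×10^5 W/m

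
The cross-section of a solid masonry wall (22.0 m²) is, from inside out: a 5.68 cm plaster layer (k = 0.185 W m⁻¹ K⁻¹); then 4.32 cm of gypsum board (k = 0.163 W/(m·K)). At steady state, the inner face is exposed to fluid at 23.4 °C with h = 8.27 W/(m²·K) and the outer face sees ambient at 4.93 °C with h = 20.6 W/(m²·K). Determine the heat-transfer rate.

Resistance network (inner→outer):
  R_conv,in = 1/(hA) = 1/(8.27·22.0) = 0.005496 K/W
  R_plaster = L/(kA) = 0.0568/(0.185·22.0) = 0.01396 K/W
  R_gypsum board = L/(kA) = 0.0432/(0.163·22.0) = 0.01205 K/W
  R_conv,out = 1/(hA) = 1/(20.6·22.0) = 0.002207 K/W
ΣR = 0.005496 + 0.01396 + 0.01205 + 0.002207 = 0.03371 K/W
Q = ΔT/ΣR = (23.4 °C − 4.93 °C)/0.03371 = 548 W

Q = 548 W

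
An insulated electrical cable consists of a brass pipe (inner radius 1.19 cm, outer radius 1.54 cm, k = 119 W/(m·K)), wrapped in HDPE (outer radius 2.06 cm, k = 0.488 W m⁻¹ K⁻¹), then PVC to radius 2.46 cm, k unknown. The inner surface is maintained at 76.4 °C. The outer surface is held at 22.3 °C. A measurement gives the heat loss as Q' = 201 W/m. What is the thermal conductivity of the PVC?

ΣR = ΔT/Q' = |76.4 − 22.3|/201 = 0.2692 m·K/W
Known resistances:
  R'_brass = ln(0.0154/0.0119)/(2πk) = 0.2578/(2π·119) = 3.448×10^-4 m·K/W
  R'_HDPE = ln(0.0206/0.0154)/(2πk) = 0.2909/(2π·0.488) = 0.09488 m·K/W
R_PVC = ΣR − ΣR_known = 0.2692 − 0.09522 = 0.1740 m·K/W
ln(r₂/r₁)/(2πk) = 0.1740 ⇒ k = 0.1775/(2π·0.1740) = 0.162 W/m·K

k = 0.162 W/m·K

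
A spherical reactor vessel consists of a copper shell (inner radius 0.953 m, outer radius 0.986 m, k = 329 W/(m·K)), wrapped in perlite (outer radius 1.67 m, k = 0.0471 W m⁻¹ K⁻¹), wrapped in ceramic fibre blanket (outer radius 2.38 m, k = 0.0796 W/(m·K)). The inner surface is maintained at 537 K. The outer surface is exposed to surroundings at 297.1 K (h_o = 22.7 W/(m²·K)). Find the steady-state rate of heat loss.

Treat each layer as a resistance in series:
  R_copper = (1/0.953 − 1/0.986)/(4πk) = 0.03512/(4π·329) = 8.495×10^-6 K/W
  R_perlite = (1/0.986 − 1/1.67)/(4πk) = 0.4154/(4π·0.0471) = 0.7018 K/W
  R_ceramic fibre blanket = (1/1.67 − 1/2.38)/(4πk) = 0.1786/(4π·0.0796) = 0.1786 K/W
  R_conv,out = 1/(4πr²h) = 1/(4π·2.38²·22.7) = 6.189×10^-4 K/W
ΣR = 8.495×10^-6 + 0.7018 + 0.1786 + 6.189×10^-4 = 0.8810 K/W
Q = ΔT/ΣR = (537 K − 297.1 K)/0.8810 = 272 W

Q = 272 W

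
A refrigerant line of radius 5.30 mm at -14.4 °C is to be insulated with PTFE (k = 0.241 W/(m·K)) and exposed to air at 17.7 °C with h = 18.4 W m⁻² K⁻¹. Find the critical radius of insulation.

r_cr = 1.31 cm

For a cylinder, r_cr = k_ins/h = 0.241/18.4 = 0.0131 m = 1.31 cm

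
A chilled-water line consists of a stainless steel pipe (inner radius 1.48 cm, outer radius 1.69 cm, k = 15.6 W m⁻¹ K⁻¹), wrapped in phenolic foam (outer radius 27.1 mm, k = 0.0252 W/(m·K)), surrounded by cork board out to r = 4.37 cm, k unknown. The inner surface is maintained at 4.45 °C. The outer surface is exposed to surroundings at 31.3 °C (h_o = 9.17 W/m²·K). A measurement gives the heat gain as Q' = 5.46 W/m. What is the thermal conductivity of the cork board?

k = 0.0495 W/m·K

ΣR = ΔT/Q' = |4.45 − 31.3|/5.46 = 4.918 m·K/W
Known resistances:
  R'_stainless steel = ln(0.0169/0.0148)/(2πk) = 0.1327/(2π·15.6) = 0.001354 m·K/W
  R'_phenolic foam = ln(0.0271/0.0169)/(2πk) = 0.4722/(2π·0.0252) = 2.982 m·K/W
  R'_conv,out = 1/(2πr h) = 1/(2π·0.0437·9.17) = 0.3972 m·K/W
R_cork board = ΣR − ΣR_known = 4.918 − 3.381 = 1.537 m·K/W
ln(r₂/r₁)/(2πk) = 1.537 ⇒ k = 0.4778/(2π·1.537) = 0.0495 W/m·K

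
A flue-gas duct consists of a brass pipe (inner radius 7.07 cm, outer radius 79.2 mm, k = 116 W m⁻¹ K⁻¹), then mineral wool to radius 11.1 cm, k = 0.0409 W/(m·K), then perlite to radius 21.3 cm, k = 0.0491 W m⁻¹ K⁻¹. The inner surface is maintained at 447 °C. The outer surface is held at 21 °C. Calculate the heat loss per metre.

Q' = 124 W/m

Resistance network (inner→outer):
  R'_brass = ln(0.0792/0.0707)/(2πk) = 0.1135/(2π·116) = 1.558×10^-4 m·K/W
  R'_mineral wool = ln(0.111/0.0792)/(2πk) = 0.3376/(2π·0.0409) = 1.314 m·K/W
  R'_perlite = ln(0.213/0.111)/(2πk) = 0.6518/(2π·0.0491) = 2.113 m·K/W
ΣR = 1.558×10^-4 + 1.314 + 2.113 = 3.427 m·K/W
Q' = ΔT/ΣR = (447 °C − 21 °C)/3.427 = 124 W/m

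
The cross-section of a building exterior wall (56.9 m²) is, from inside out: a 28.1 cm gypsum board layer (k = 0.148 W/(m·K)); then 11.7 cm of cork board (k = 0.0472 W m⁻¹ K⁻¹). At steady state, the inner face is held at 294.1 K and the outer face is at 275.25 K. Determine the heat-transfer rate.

Q = 245 W

Series thermal resistances, inner to outer:
  R_gypsum board = L/(kA) = 0.281/(0.148·56.9) = 0.03337 K/W
  R_cork board = L/(kA) = 0.117/(0.0472·56.9) = 0.04356 K/W
ΣR = 0.03337 + 0.04356 = 0.07693 K/W
Q = ΔT/ΣR = (294.1 K − 275.25 K)/0.07693 = 245 W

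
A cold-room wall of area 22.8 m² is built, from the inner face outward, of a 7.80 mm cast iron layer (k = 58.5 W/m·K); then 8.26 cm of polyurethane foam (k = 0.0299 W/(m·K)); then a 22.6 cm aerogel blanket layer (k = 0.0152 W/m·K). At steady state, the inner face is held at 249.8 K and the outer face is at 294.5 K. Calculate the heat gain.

Treat each layer as a resistance in series:
  R_cast iron = L/(kA) = 0.00780/(58.5·22.8) = 5.848×10^-6 K/W
  R_polyurethane foam = L/(kA) = 0.0826/(0.0299·22.8) = 0.1212 K/W
  R_aerogel blanket = L/(kA) = 0.226/(0.0152·22.8) = 0.6521 K/W
ΣR = 5.848×10^-6 + 0.1212 + 0.6521 = 0.7733 K/W
Q = ΔT/ΣR = (249.8 K − 294.5 K)/0.7733 = -57.8 W
(Negative Q ⇒ heat flows inward; heat gain = 57.8 W.)

Q = 57.8 W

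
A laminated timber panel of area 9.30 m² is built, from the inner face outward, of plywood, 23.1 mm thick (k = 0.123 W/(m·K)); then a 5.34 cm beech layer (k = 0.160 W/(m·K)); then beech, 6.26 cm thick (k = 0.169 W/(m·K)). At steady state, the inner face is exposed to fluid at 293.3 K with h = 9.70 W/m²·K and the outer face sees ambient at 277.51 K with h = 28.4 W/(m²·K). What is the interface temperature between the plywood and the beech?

T = 288.8 K

Series thermal resistances, inner to outer:
  R_conv,in = 1/(hA) = 1/(9.70·9.30) = 0.01109 K/W
  R_plywood = L/(kA) = 0.0231/(0.123·9.30) = 0.02019 K/W
  R_beech = L/(kA) = 0.0534/(0.160·9.30) = 0.03589 K/W
  R_beech = L/(kA) = 0.0626/(0.169·9.30) = 0.03983 K/W
  R_conv,out = 1/(hA) = 1/(28.4·9.30) = 0.003786 K/W
ΣR = 0.01109 + 0.02019 + 0.03589 + 0.03983 + 0.003786 = 0.1108 K/W
Q = ΔT/ΣR = (293.3 K − 277.51 K)/0.1108 = 142.5 W
From the inner boundary to the plywood/beech interface, ΣR_partial = 0.03128 K/W.
T_interface = T_in − Q·ΣR_partial = 293.3 K − (142.5)(0.03128) = 288.8 K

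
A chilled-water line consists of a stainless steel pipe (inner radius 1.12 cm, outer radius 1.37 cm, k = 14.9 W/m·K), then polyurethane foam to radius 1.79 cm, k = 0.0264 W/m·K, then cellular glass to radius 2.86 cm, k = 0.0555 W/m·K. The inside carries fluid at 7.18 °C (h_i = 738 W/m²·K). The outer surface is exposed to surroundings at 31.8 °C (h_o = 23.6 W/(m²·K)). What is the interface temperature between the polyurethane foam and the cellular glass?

Series thermal resistances, inner to outer:
  R'_conv,in = 1/(2πr h) = 1/(2π·0.0112·738) = 0.01926 m·K/W
  R'_stainless steel = ln(0.0137/0.0112)/(2πk) = 0.2015/(2π·14.9) = 0.002152 m·K/W
  R'_polyurethane foam = ln(0.0179/0.0137)/(2πk) = 0.2674/(2π·0.0264) = 1.612 m·K/W
  R'_cellular glass = ln(0.0286/0.0179)/(2πk) = 0.4686/(2π·0.0555) = 1.344 m·K/W
  R'_conv,out = 1/(2πr h) = 1/(2π·0.0286·23.6) = 0.2358 m·K/W
ΣR = 0.01926 + 0.002152 + 1.612 + 1.344 + 0.2358 = 3.213 m·K/W
Q' = ΔT/ΣR = (7.18 °C − 31.8 °C)/3.213 = -7.663 W/m
From the inner boundary to the polyurethane foam/cellular glass interface, ΣR_partial = 1.633 m·K/W.
T_interface = T_in − Q'·ΣR_partial = 7.18 °C − (-7.663)(1.633) = 19.7 °C

T = 19.7 °C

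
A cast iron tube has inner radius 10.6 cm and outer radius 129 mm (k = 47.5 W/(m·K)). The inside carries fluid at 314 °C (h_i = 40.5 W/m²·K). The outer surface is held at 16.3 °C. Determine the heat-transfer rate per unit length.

Resistance network (inner→outer):
  R'_conv,in = 1/(2πr h) = 1/(2π·0.106·40.5) = 0.03707 m·K/W
  R'_cast iron = ln(0.129/0.106)/(2πk) = 0.1964/(2π·47.5) = 6.580×10^-4 m·K/W
ΣR = 0.03707 + 6.580×10^-4 = 0.03773 m·K/W
Q' = ΔT/ΣR = (314 °C − 16.3 °C)/0.03773 = 7890 W/m

Q' = 7.89 kW/m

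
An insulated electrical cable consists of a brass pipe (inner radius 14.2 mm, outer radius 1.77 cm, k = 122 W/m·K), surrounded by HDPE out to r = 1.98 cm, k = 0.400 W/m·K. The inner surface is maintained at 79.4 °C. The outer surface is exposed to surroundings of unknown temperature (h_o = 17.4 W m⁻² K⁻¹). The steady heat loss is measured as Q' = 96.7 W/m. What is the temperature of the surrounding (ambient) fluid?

T_out = 30.4 °C

Series resistances:
  R'_brass = ln(0.0177/0.0142)/(2πk) = 0.2203/(2π·122) = 2.874×10^-4 m·K/W
  R'_HDPE = ln(0.0198/0.0177)/(2πk) = 0.1121/(2π·0.400) = 0.04461 m·K/W
  R'_conv,out = 1/(2πr h) = 1/(2π·0.0198·17.4) = 0.4620 m·K/W
ΣR = 0.5069 m·K/W
ΔT = Q'·ΣR = 96.7 × 0.5069 = 49.02 K
Heat flows outward, so T_out = T_in − ΔT = 79.4 − 49.02 = 30.4 °C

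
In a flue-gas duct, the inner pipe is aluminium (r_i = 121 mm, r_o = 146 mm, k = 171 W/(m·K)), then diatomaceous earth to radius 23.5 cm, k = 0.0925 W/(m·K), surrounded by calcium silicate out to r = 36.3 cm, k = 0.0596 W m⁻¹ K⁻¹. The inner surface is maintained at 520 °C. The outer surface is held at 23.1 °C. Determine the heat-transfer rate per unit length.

Resistance network (inner→outer):
  R'_aluminium = ln(0.146/0.121)/(2πk) = 0.1878/(2π·171) = 1.748×10^-4 m·K/W
  R'_diatomaceous earth = ln(0.235/0.146)/(2πk) = 0.4760/(2π·0.0925) = 0.8190 m·K/W
  R'_calcium silicate = ln(0.363/0.235)/(2πk) = 0.4348/(2π·0.0596) = 1.161 m·K/W
ΣR = 1.748×10^-4 + 0.8190 + 1.161 = 1.980 m·K/W
Q' = ΔT/ΣR = (520 °C − 23.1 °C)/1.980 = 251 W/m

Q' = 251 W/m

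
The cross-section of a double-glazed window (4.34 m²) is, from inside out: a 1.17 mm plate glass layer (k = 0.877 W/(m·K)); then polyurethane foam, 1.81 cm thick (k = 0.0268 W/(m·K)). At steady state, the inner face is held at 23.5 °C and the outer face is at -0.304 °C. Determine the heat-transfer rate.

Series thermal resistances, inner to outer:
  R_plate glass = L/(kA) = 0.00117/(0.877·4.34) = 3.074×10^-4 K/W
  R_polyurethane foam = L/(kA) = 0.0181/(0.0268·4.34) = 0.1556 K/W
ΣR = 3.074×10^-4 + 0.1556 = 0.1559 K/W
Q = ΔT/ΣR = (23.5 °C − -0.304 °C)/0.1559 = 153 W

Q = 153 W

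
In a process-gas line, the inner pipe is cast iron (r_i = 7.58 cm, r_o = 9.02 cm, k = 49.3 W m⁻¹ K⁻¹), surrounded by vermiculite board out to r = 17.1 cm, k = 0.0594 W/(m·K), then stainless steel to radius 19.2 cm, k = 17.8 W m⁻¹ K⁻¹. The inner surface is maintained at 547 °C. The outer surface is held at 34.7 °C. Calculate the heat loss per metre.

Treat each layer as a resistance in series:
  R'_cast iron = ln(0.0902/0.0758)/(2πk) = 0.1739/(2π·49.3) = 5.615×10^-4 m·K/W
  R'_vermiculite board = ln(0.171/0.0902)/(2πk) = 0.6396/(2π·0.0594) = 1.714 m·K/W
  R'_stainless steel = ln(0.192/0.171)/(2πk) = 0.1158/(2π·17.8) = 0.001036 m·K/W
ΣR = 5.615×10^-4 + 1.714 + 0.001036 = 1.716 m·K/W
Q' = ΔT/ΣR = (547 °C − 34.7 °C)/1.716 = 299 W/m

Q' = 299 W/m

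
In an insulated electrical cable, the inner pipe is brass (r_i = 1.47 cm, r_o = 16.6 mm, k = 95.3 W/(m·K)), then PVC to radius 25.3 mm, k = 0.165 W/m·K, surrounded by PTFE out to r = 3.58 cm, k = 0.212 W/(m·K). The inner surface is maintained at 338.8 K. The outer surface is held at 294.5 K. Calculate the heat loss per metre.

Series thermal resistances, inner to outer:
  R'_brass = ln(0.0166/0.0147)/(2πk) = 0.1216/(2π·95.3) = 2.030×10^-4 m·K/W
  R'_PVC = ln(0.0253/0.0166)/(2πk) = 0.4214/(2π·0.165) = 0.4065 m·K/W
  R'_PTFE = ln(0.0358/0.0253)/(2πk) = 0.3471/(2π·0.212) = 0.2606 m·K/W
ΣR = 2.030×10^-4 + 0.4065 + 0.2606 = 0.6673 m·K/W
Q' = ΔT/ΣR = (338.8 K − 294.5 K)/0.6673 = 66.4 W/m

Q' = 66.4 W/m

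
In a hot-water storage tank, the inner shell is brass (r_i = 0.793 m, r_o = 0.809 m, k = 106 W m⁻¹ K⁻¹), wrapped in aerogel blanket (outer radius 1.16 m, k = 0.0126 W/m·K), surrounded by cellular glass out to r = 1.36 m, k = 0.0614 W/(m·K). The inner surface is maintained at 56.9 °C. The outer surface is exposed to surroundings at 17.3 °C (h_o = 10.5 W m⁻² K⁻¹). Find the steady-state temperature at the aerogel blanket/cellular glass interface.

T = 19.9 °C

Treat each layer as a resistance in series:
  R_brass = (1/0.793 − 1/0.809)/(4πk) = 0.02494/(4π·106) = 1.872×10^-5 K/W
  R_aerogel blanket = (1/0.809 − 1/1.16)/(4πk) = 0.3740/(4π·0.0126) = 2.362 K/W
  R_cellular glass = (1/1.16 − 1/1.36)/(4πk) = 0.1268/(4π·0.0614) = 0.1643 K/W
  R_conv,out = 1/(4πr²h) = 1/(4π·1.36²·10.5) = 0.004098 K/W
ΣR = 1.872×10^-5 + 2.362 + 0.1643 + 0.004098 = 2.530 K/W
Q = ΔT/ΣR = (56.9 °C − 17.3 °C)/2.530 = 15.65 W
From the inner boundary to the aerogel blanket/cellular glass interface, ΣR_partial = 2.362 K/W.
T_interface = T_in − Q·ΣR_partial = 56.9 °C − (15.65)(2.362) = 19.9 °C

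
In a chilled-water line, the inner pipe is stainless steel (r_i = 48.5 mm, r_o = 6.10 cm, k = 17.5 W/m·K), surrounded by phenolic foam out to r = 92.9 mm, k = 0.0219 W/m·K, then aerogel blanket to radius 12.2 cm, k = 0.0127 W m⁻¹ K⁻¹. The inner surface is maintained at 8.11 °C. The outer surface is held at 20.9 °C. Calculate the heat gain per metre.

Q' = 1.98 W/m

Treat each layer as a resistance in series:
  R'_stainless steel = ln(0.0610/0.0485)/(2πk) = 0.2293/(2π·17.5) = 0.002085 m·K/W
  R'_phenolic foam = ln(0.0929/0.0610)/(2πk) = 0.4206/(2π·0.0219) = 3.057 m·K/W
  R'_aerogel blanket = ln(0.122/0.0929)/(2πk) = 0.2725/(2π·0.0127) = 3.415 m·K/W
ΣR = 0.002085 + 3.057 + 3.415 = 6.474 m·K/W
Q' = ΔT/ΣR = (8.11 °C − 20.9 °C)/6.474 = -1.98 W/m
(Negative Q' ⇒ heat flows inward; heat gain = 1.98 W/m.)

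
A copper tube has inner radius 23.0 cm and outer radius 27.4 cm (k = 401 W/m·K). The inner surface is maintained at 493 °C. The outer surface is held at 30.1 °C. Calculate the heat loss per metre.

Q' = 2πk·ΔT/ln(r₂/r₁) = 2π × 401 × 462.9 / ln(0.274/0.230) = 6.66×10^6 W/m

Q' = 6660 kW/m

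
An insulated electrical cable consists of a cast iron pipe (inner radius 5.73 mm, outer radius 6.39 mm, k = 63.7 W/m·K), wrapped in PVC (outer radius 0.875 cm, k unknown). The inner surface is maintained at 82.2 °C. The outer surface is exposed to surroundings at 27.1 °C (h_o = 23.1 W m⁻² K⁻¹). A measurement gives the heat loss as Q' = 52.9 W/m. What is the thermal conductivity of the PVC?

k = 0.197 W/m·K

ΣR = ΔT/Q' = |82.2 − 27.1|/52.9 = 1.042 m·K/W
Known resistances:
  R'_cast iron = ln(0.00639/0.00573)/(2πk) = 0.1090/(2π·63.7) = 2.724×10^-4 m·K/W
  R'_conv,out = 1/(2πr h) = 1/(2π·0.00875·23.1) = 0.7874 m·K/W
R_PVC = ΣR − ΣR_known = 1.042 − 0.7877 = 0.2543 m·K/W
ln(r₂/r₁)/(2πk) = 0.2543 ⇒ k = 0.3143/(2π·0.2543) = 0.197 W/m·K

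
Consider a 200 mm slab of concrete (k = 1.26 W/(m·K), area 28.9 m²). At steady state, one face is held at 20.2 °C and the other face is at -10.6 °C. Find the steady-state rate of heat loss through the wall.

Q = kA·ΔT/L = 1.26 × 28.9 × |20.2 °C − -10.6 °C| / 0.200 = 5610 W

Q = 5.61 kW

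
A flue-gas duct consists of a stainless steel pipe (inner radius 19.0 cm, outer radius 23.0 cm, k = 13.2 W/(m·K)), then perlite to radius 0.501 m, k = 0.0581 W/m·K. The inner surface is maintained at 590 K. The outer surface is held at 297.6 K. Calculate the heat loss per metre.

Treat each layer as a resistance in series:
  R'_stainless steel = ln(0.230/0.190)/(2πk) = 0.1911/(2π·13.2) = 0.002304 m·K/W
  R'_perlite = ln(0.501/0.230)/(2πk) = 0.7785/(2π·0.0581) = 2.133 m·K/W
ΣR = 0.002304 + 2.133 = 2.135 m·K/W
Q' = ΔT/ΣR = (590 K − 297.6 K)/2.135 = 137 W/m

Q' = 137 W/m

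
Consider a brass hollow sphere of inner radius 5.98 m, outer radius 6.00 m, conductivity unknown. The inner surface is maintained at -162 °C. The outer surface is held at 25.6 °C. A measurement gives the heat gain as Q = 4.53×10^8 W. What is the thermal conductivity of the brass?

k = 107 W/m·K

ΣR = ΔT/Q = |-162 − 25.6|/4.53×10^8 = 4.141×10^-7 K/W
(1/r₁−1/r₂)/(4πk) = 4.141×10^-7 ⇒ k = 5.574×10^-4/(4π·4.141×10^-7) = 107 W/m·K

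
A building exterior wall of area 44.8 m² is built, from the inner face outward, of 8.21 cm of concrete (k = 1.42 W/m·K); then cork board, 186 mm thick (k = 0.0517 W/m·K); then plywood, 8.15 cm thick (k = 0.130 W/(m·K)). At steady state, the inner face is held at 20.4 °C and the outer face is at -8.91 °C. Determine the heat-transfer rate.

Series thermal resistances, inner to outer:
  R_concrete = L/(kA) = 0.0821/(1.42·44.8) = 0.001291 K/W
  R_cork board = L/(kA) = 0.186/(0.0517·44.8) = 0.08031 K/W
  R_plywood = L/(kA) = 0.0815/(0.130·44.8) = 0.01399 K/W
ΣR = 0.001291 + 0.08031 + 0.01399 = 0.09559 K/W
Q = ΔT/ΣR = (20.4 °C − -8.91 °C)/0.09559 = 307 W

Q = 307 W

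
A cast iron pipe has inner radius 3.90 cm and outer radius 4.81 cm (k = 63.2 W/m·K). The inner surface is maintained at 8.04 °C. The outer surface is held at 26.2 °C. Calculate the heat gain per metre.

Q' = 34400 W/m

Q' = 2πk·ΔT/ln(r₂/r₁) = 2π × 63.2 × 18.16 / ln(0.0481/0.0390) = 34400 W/m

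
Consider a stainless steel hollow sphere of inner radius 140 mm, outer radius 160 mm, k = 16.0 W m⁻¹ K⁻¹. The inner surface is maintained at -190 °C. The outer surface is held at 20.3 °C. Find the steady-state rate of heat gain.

Q = 4πk·ΔT/(1/r₁ − 1/r₂) = 4π × 16.0 × 210.3 / (1/0.140 − 1/0.160) = 47400 W

Q = 47.4 kW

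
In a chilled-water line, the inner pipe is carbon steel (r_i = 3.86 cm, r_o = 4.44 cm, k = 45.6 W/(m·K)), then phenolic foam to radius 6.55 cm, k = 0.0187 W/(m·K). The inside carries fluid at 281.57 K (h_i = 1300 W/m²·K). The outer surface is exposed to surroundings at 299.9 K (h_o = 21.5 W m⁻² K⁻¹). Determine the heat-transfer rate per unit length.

Resistance network (inner→outer):
  R'_conv,in = 1/(2πr h) = 1/(2π·0.0386·1300) = 0.003172 m·K/W
  R'_carbon steel = ln(0.0444/0.0386)/(2πk) = 0.1400/(2π·45.6) = 4.886×10^-4 m·K/W
  R'_phenolic foam = ln(0.0655/0.0444)/(2πk) = 0.3888/(2π·0.0187) = 3.309 m·K/W
  R'_conv,out = 1/(2πr h) = 1/(2π·0.0655·21.5) = 0.1130 m·K/W
ΣR = 0.003172 + 4.886×10^-4 + 3.309 + 0.1130 = 3.426 m·K/W
Q' = ΔT/ΣR = (281.57 K − 299.9 K)/3.426 = -5.35 W/m
(Negative Q' ⇒ heat flows inward; heat gain = 5.35 W/m.)

Q' = 5.35 W/m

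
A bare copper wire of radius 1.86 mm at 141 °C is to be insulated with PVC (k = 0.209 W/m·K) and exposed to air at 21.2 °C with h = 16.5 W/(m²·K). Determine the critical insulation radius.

r_cr = 1.27 cm

For a cylinder, r_cr = k_ins/h = 0.209/16.5 = 0.0127 m = 1.27 cm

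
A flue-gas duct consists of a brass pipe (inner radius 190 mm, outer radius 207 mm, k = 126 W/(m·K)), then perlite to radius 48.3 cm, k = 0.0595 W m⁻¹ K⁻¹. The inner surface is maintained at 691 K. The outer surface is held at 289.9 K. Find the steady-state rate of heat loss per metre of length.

Q' = 177 W/m

Treat each layer as a resistance in series:
  R'_brass = ln(0.207/0.190)/(2πk) = 0.08569/(2π·126) = 1.082×10^-4 m·K/W
  R'_perlite = ln(0.483/0.207)/(2πk) = 0.8473/(2π·0.0595) = 2.266 m·K/W
ΣR = 1.082×10^-4 + 2.266 = 2.266 m·K/W
Q' = ΔT/ΣR = (691 K − 289.9 K)/2.266 = 177 W/m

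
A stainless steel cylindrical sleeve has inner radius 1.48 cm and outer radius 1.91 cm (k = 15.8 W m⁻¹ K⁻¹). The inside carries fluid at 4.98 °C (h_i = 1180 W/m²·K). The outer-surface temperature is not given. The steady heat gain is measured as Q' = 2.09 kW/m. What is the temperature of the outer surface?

Sum the resistances:
  R'_conv,in = 1/(2πr h) = 1/(2π·0.0148·1180) = 0.009113 m·K/W
  R'_stainless steel = ln(0.0191/0.0148)/(2πk) = 0.2551/(2π·15.8) = 0.002569 m·K/W
ΣR = 0.01168 m·K/W
ΔT = Q'·ΣR = 2090 × 0.01168 = 24.41 K
Heat flows inward, so T_out = T_in + ΔT = 4.98 + 24.41 = 29.4 °C

T_out = 29.4 °C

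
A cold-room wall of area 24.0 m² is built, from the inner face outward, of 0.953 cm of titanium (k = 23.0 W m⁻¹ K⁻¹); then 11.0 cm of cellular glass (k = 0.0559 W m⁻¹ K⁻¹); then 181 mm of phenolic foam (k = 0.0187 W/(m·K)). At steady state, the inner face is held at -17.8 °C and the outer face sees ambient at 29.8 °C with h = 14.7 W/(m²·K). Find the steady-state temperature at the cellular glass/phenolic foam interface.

T = -9.80 °C

Resistance network (inner→outer):
  R_titanium = L/(kA) = 0.00953/(23.0·24.0) = 1.726×10^-5 K/W
  R_cellular glass = L/(kA) = 0.110/(0.0559·24.0) = 0.08199 K/W
  R_phenolic foam = L/(kA) = 0.181/(0.0187·24.0) = 0.4033 K/W
  R_conv,out = 1/(hA) = 1/(14.7·24.0) = 0.002834 K/W
ΣR = 1.726×10^-5 + 0.08199 + 0.4033 + 0.002834 = 0.4881 K/W
Q = ΔT/ΣR = (-17.8 °C − 29.8 °C)/0.4881 = -97.52 W
From the inner boundary to the cellular glass/phenolic foam interface, ΣR_partial = 0.08201 K/W.
T_interface = T_in − Q·ΣR_partial = -17.8 °C − (-97.52)(0.08201) = -9.80 °C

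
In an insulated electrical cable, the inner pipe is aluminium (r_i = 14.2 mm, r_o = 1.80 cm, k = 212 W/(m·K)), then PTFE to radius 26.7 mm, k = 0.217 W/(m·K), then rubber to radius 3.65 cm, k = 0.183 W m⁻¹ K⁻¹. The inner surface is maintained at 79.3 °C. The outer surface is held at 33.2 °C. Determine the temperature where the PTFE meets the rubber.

T = 55.5 °C

Series thermal resistances, inner to outer:
  R'_aluminium = ln(0.0180/0.0142)/(2πk) = 0.2371/(2π·212) = 1.780×10^-4 m·K/W
  R'_PTFE = ln(0.0267/0.0180)/(2πk) = 0.3943/(2π·0.217) = 0.2892 m·K/W
  R'_rubber = ln(0.0365/0.0267)/(2πk) = 0.3126/(2π·0.183) = 0.2719 m·K/W
ΣR = 1.780×10^-4 + 0.2892 + 0.2719 = 0.5613 m·K/W
Q' = ΔT/ΣR = (79.3 °C − 33.2 °C)/0.5613 = 82.13 W/m
From the inner boundary to the PTFE/rubber interface, ΣR_partial = 0.2894 m·K/W.
T_interface = T_in − Q'·ΣR_partial = 79.3 °C − (82.13)(0.2894) = 55.5 °C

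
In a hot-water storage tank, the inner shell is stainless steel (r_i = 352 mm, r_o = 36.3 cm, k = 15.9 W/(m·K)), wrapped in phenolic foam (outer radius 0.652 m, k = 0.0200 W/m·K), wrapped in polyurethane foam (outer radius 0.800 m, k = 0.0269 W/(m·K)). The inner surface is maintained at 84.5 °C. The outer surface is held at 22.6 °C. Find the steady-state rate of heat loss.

Q = 10.9 W

Resistance network (inner→outer):
  R_stainless steel = (1/0.352 − 1/0.363)/(4πk) = 0.08609/(4π·15.9) = 4.309×10^-4 K/W
  R_phenolic foam = (1/0.363 − 1/0.652)/(4πk) = 1.221/(4π·0.0200) = 4.859 K/W
  R_polyurethane foam = (1/0.652 − 1/0.800)/(4πk) = 0.2837/(4π·0.0269) = 0.8394 K/W
ΣR = 4.309×10^-4 + 4.859 + 0.8394 = 5.699 K/W
Q = ΔT/ΣR = (84.5 °C − 22.6 °C)/5.699 = 10.9 W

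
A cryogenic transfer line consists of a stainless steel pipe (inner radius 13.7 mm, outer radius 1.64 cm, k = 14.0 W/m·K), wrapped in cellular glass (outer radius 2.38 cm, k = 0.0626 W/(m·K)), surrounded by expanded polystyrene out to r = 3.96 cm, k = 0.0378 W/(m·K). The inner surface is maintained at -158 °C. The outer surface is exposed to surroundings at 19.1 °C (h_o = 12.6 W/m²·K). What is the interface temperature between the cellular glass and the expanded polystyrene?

Series thermal resistances, inner to outer:
  R'_stainless steel = ln(0.0164/0.0137)/(2πk) = 0.1799/(2π·14.0) = 0.002045 m·K/W
  R'_cellular glass = ln(0.0238/0.0164)/(2πk) = 0.3724/(2π·0.0626) = 0.9468 m·K/W
  R'_expanded polystyrene = ln(0.0396/0.0238)/(2πk) = 0.5091/(2π·0.0378) = 2.144 m·K/W
  R'_conv,out = 1/(2πr h) = 1/(2π·0.0396·12.6) = 0.3190 m·K/W
ΣR = 0.002045 + 0.9468 + 2.144 + 0.3190 = 3.412 m·K/W
Q' = ΔT/ΣR = (-158 °C − 19.1 °C)/3.412 = -51.91 W/m
From the inner boundary to the cellular glass/expanded polystyrene interface, ΣR_partial = 0.9488 m·K/W.
T_interface = T_in − Q'·ΣR_partial = -158 °C − (-51.91)(0.9488) = -109 °C

T = -109 °C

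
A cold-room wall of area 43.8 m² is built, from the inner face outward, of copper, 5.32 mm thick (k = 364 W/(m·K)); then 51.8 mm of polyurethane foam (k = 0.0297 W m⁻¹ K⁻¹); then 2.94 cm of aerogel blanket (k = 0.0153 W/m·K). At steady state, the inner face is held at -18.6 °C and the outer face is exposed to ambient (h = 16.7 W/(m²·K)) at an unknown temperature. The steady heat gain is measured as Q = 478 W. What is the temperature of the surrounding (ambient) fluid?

T_out = 22.1 °C

Series resistances:
  R_copper = L/(kA) = 0.00532/(364·43.8) = 3.337×10^-7 K/W
  R_polyurethane foam = L/(kA) = 0.0518/(0.0297·43.8) = 0.03982 K/W
  R_aerogel blanket = L/(kA) = 0.0294/(0.0153·43.8) = 0.04387 K/W
  R_conv,out = 1/(hA) = 1/(16.7·43.8) = 0.001367 K/W
ΣR = 0.08506 K/W
ΔT = Q·ΣR = 478 × 0.08506 = 40.66 K
Heat flows inward, so T_out = T_in + ΔT = -18.6 + 40.66 = 22.1 °C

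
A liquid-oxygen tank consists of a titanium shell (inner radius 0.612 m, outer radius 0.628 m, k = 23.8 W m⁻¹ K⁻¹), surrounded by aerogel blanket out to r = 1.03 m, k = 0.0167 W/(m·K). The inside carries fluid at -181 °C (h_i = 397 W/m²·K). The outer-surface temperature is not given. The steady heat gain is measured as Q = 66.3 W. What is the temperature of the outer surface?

Series resistances:
  R_conv,in = 1/(4πr²h) = 1/(4π·0.612²·397) = 5.352×10^-4 K/W
  R_titanium = (1/0.612 − 1/0.628)/(4πk) = 0.04163/(4π·23.8) = 1.392×10^-4 K/W
  R_aerogel blanket = (1/0.628 − 1/1.03)/(4πk) = 0.6215/(4π·0.0167) = 2.961 K/W
ΣR = 2.962 K/W
ΔT = Q·ΣR = 66.3 × 2.962 = 196.4 K
Heat flows inward, so T_out = T_in + ΔT = -181 + 196.4 = 15.4 °C

T_out = 15.4 °C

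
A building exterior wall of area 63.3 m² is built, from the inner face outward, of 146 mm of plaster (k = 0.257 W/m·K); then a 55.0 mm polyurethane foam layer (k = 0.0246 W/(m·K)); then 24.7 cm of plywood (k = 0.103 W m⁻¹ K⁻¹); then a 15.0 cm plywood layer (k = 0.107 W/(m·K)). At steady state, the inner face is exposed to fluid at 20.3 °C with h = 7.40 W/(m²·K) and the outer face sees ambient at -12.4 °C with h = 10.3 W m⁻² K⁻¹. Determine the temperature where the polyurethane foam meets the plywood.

Resistance network (inner→outer):
  R_conv,in = 1/(hA) = 1/(7.40·63.3) = 0.002135 K/W
  R_plaster = L/(kA) = 0.146/(0.257·63.3) = 0.008975 K/W
  R_polyurethane foam = L/(kA) = 0.0550/(0.0246·63.3) = 0.03532 K/W
  R_plywood = L/(kA) = 0.247/(0.103·63.3) = 0.03788 K/W
  R_plywood = L/(kA) = 0.150/(0.107·63.3) = 0.02215 K/W
  R_conv,out = 1/(hA) = 1/(10.3·63.3) = 0.001534 K/W
ΣR = 0.002135 + 0.008975 + 0.03532 + 0.03788 + 0.02215 + 0.001534 = 0.1080 K/W
Q = ΔT/ΣR = (20.3 °C − -12.4 °C)/0.1080 = 302.8 W
From the inner boundary to the polyurethane foam/plywood interface, ΣR_partial = 0.04643 K/W.
T_interface = T_in − Q·ΣR_partial = 20.3 °C − (302.8)(0.04643) = 6.24 °C

T = 6.24 °C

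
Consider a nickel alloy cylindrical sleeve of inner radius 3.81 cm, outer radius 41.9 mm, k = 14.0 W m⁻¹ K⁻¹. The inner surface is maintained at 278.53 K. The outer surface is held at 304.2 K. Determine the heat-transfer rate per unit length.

Q' = 2πk·ΔT/ln(r₂/r₁) = 2π × 14.0 × 25.67 / ln(0.0419/0.0381) = 23800 W/m

Q' = 23.8 kW/m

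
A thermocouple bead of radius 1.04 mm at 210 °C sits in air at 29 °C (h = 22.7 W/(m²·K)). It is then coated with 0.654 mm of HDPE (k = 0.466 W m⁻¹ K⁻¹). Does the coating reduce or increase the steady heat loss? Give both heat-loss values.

increases: 0.0558 → 0.141 W

Critical radius for a sphere: r_cr = 2k/h = 0.0411 m = 4.11 cm.
Outer radius after coating: r₂ = 0.00104 + 6.54×10^-4 = 0.001694 m.
Since r₁ < r_cr and r₂ ≤ r_cr, the coating moves toward the maximum at r_cr — heat loss rises.
Bare: R = 1/(4πr₁²h) = 3241 K/W; Q = 181/3241 = 0.0558 W.
Coated: R = R_cond + R_conv = 1285 K/W; Q = 181/1285 = 0.141 W.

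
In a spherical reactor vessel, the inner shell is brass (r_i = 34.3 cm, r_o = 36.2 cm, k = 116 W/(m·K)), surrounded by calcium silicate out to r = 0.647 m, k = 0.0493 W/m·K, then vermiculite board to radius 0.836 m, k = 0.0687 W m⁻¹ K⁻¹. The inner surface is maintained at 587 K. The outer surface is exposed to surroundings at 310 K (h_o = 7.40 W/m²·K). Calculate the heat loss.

Q = 116 W

Series thermal resistances, inner to outer:
  R_brass = (1/0.343 − 1/0.362)/(4πk) = 0.1530/(4π·116) = 1.050×10^-4 K/W
  R_calcium silicate = (1/0.362 − 1/0.647)/(4πk) = 1.217/(4π·0.0493) = 1.964 K/W
  R_vermiculite board = (1/0.647 − 1/0.836)/(4πk) = 0.3494/(4π·0.0687) = 0.4047 K/W
  R_conv,out = 1/(4πr²h) = 1/(4π·0.836²·7.40) = 0.01539 K/W
ΣR = 1.050×10^-4 + 1.964 + 0.4047 + 0.01539 = 2.384 K/W
Q = ΔT/ΣR = (587 K − 310 K)/2.384 = 116 W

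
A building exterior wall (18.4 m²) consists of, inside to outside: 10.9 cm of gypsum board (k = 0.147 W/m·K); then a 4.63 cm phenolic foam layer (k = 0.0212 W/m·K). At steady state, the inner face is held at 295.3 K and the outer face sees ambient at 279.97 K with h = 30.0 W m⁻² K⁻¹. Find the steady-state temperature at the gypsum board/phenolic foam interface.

T = 291.5 K

Resistance network (inner→outer):
  R_gypsum board = L/(kA) = 0.109/(0.147·18.4) = 0.04030 K/W
  R_phenolic foam = L/(kA) = 0.0463/(0.0212·18.4) = 0.1187 K/W
  R_conv,out = 1/(hA) = 1/(30.0·18.4) = 0.001812 K/W
ΣR = 0.04030 + 0.1187 + 0.001812 = 0.1608 K/W
Q = ΔT/ΣR = (295.3 K − 279.97 K)/0.1608 = 95.34 W
From the inner boundary to the gypsum board/phenolic foam interface, ΣR_partial = 0.04030 K/W.
T_interface = T_in − Q·ΣR_partial = 295.3 K − (95.34)(0.04030) = 291.5 K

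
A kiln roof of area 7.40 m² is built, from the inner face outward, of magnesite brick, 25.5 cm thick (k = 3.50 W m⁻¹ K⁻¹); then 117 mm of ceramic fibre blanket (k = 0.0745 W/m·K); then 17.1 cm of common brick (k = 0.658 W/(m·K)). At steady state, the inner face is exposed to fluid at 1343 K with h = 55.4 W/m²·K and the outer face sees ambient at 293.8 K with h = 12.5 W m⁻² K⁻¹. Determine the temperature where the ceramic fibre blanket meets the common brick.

Resistance network (inner→outer):
  R_conv,in = 1/(hA) = 1/(55.4·7.40) = 0.002439 K/W
  R_magnesite brick = L/(kA) = 0.255/(3.50·7.40) = 0.009846 K/W
  R_ceramic fibre blanket = L/(kA) = 0.117/(0.0745·7.40) = 0.2122 K/W
  R_common brick = L/(kA) = 0.171/(0.658·7.40) = 0.03512 K/W
  R_conv,out = 1/(hA) = 1/(12.5·7.40) = 0.01081 K/W
ΣR = 0.002439 + 0.009846 + 0.2122 + 0.03512 + 0.01081 = 0.2704 K/W
Q = ΔT/ΣR = (1343 K − 293.8 K)/0.2704 = 3880 W
From the inner boundary to the ceramic fibre blanket/common brick interface, ΣR_partial = 0.2245 K/W.
T_interface = T_in − Q·ΣR_partial = 1343 K − (3880)(0.2245) = 472 K

T = 472 K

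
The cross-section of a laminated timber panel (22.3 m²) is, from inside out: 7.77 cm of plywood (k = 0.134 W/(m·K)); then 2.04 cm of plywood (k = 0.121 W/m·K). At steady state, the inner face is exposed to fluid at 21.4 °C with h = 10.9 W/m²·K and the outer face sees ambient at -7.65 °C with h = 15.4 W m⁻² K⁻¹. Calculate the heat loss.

Q = 716 W

Treat each layer as a resistance in series:
  R_conv,in = 1/(hA) = 1/(10.9·22.3) = 0.004114 K/W
  R_plywood = L/(kA) = 0.0777/(0.134·22.3) = 0.02600 K/W
  R_plywood = L/(kA) = 0.0204/(0.121·22.3) = 0.007560 K/W
  R_conv,out = 1/(hA) = 1/(15.4·22.3) = 0.002912 K/W
ΣR = 0.004114 + 0.02600 + 0.007560 + 0.002912 = 0.04059 K/W
Q = ΔT/ΣR = (21.4 °C − -7.65 °C)/0.04059 = 716 W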